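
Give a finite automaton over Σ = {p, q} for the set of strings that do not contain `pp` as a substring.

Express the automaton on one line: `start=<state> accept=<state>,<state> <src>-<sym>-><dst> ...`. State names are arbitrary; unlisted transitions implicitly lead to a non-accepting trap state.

start=s0 accept=s0,s1 s0-p->s1 s0-q->s0 s1-p->s2 s1-q->s0 s2-p->s2 s2-q->s2

Track partial matches of the forbidden pattern `pp`. State s2 is a dead state reached once `pp` has occurred; every other state accepts. s0 means no part of `pp` is currently matched.
A 3-state machine:
        p   q  
>* s0   s1  s0 
 * s1   s2  s0 
   s2   s2  s2 
(> = start, * = accepting)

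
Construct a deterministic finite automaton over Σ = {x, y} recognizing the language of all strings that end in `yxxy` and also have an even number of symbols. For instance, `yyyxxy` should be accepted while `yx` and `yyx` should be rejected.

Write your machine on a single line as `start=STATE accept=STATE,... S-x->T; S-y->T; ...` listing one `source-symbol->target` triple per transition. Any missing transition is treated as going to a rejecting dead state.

Build one automaton per condition and run them in lockstep. One (5 states) tracks how much of the suffix `yxxy` has currently been matched; the other (2 states) tracks the input length modulo 2. Each combined state is a pair, one component from each; accept when both components accept. After merging equivalent states the machine shrinks.
6 states suffice.
       x  y 
>  A   B  C 
   B   A  A 
   C   D  A 
   D   E  C 
   E   A  F 
 * F   B  C 
(> = start, * = accepting)

start=A; accept=F; A-x->B; A-y->C; B-x->A; B-y->A; C-x->D; C-y->A; D-x->E; D-y->C; E-x->A; E-y->F; F-x->B; F-y->C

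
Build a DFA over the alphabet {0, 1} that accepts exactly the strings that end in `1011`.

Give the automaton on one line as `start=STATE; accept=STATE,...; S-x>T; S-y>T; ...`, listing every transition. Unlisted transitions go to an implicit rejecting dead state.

start=S0; accept=S4; S0-0>S0; S0-1>S1; S1-0>S2; S1-1>S1; S2-0>S0; S2-1>S3; S3-0>S2; S3-1>S4; S4-0>S2; S4-1>S1

Remember how much of `1011` the current input suffix matches. State S0 means no match yet; S1 means the last symbol is `1`; S2 means the last 2 symbols are `10`; S3 means the last 3 symbols are `101`; S4 means the last 4 symbols are `1011`. Only S4 accepts. On a mismatch, fall back to the longest proper suffix that is still a prefix of `1011`.
A 5-state machine:
        0   1  
>  S0   S0  S1 
   S1   S2  S1 
   S2   S0  S3 
   S3   S2  S4 
 * S4   S2  S1 
(> = start, * = accepting)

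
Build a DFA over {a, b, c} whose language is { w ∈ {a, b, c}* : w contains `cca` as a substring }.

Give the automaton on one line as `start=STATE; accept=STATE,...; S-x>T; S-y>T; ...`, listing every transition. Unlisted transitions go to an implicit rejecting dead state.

Track how much of `cca` has been matched so far: state q0 is no progress, q3 is the absorbing accept state reached once `cca` has occurred. Intermediate states record partial matches; on a mismatch, fall back to the longest reusable overlap.
A 4-state machine:
        a   b   c  
>  q0   q0  q0  q1 
   q1   q0  q0  q2 
   q2   q3  q0  q2 
 * q3   q3  q3  q3 
(> = start, * = accepting)

start=q0; accept=q3; q0-a>q0; q0-b>q0; q0-c>q1; q1-a>q0; q1-b>q0; q1-c>q2; q2-a>q3; q2-b>q0; q2-c>q2; q3-a>q3; q3-b>q3; q3-c>q3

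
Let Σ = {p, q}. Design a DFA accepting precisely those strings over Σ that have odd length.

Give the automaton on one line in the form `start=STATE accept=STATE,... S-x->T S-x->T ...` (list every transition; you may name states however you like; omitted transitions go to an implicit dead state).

start=S0 accept=S1 S0-p->S1 S0-q->S1 S1-p->S0 S1-q->S0

Only the length mod 2 matters, so use a 2-cycle: from any state, every input symbol moves to the next state, wrapping S1 back to S0. Mark S1 accepting.
With 2 states:
        p   q  
>  S0   S1  S1 
 * S1   S0  S0 
(> = start, * = accepting)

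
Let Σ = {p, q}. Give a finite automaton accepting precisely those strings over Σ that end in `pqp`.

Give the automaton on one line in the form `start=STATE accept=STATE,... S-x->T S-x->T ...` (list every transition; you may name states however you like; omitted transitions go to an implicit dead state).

Remember how much of `pqp` the current input suffix matches. State A means no match yet; B means the last symbol is `p`; C means the last 2 symbols are `pq`; D means the last 3 symbols are `pqp`. Only D accepts. On a mismatch, fall back to the longest proper suffix that is still a prefix of `pqp`.
A 4-state machine:
       p  q 
>  A   B  A 
   B   B  C 
   C   D  A 
 * D   B  C 
(> = start, * = accepting)

start=A accept=D A-p->B A-q->A B-p->B B-q->C C-p->D C-q->A D-p->B D-q->C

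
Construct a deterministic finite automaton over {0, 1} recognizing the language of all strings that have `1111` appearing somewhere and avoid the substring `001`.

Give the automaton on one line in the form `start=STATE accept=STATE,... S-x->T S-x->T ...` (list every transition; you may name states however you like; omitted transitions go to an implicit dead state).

Build one automaton per condition and run them in lockstep. The first has 5 states tracking whether and how much of `1111` has been seen; the second has 4 states tracking partial matches of the forbidden pattern `001`. A product state is a pair (one from each), accepting exactly when both do. After merging equivalent states the machine shrinks.
       0  1 
>  A   B  C 
   B   D  C 
   C   B  E 
   D   D  D 
   E   B  F 
   F   B  G 
 * G   H  G 
 * H   I  G 
 * I   I  D 
(> = start, * = accepting)

start=A accept=G,H,I A-0->B A-1->C B-0->D B-1->C C-0->B C-1->E D-0->D D-1->D E-0->B E-1->F F-0->B F-1->G G-0->H G-1->G H-0->I H-1->G I-0->I I-1->D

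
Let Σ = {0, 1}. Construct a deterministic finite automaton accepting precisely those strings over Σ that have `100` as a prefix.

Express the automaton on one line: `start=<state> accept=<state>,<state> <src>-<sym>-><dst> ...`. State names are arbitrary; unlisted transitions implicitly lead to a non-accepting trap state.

Check the first 3 symbols one by one: S0 through S2 record how many have matched `100` so far; any wrong symbol goes to the dead state S4. After all 3 match we enter the accepting sink S3.
A 5-state machine:
        0   1  
>  S0   S4  S1 
   S1   S2  S4 
   S2   S3  S4 
 * S3   S3  S3 
   S4   S4  S4 
(> = start, * = accepting)

start=S0 accept=S3 S0-0->S4 S0-1->S1 S1-0->S2 S1-1->S4 S2-0->S3 S2-1->S4 S3-0->S3 S3-1->S3 S4-0->S4 S4-1->S4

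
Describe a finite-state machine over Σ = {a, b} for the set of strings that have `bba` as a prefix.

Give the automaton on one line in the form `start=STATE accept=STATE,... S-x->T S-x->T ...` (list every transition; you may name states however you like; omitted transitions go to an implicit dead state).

Check the first 3 symbols one by one: s0 through s2 record how many have matched `bba` so far; any wrong symbol goes to the dead state s4. After all 3 match we enter the accepting sink s3.
With 5 states:
        a   b  
>  s0   s4  s1 
   s1   s4  s2 
   s2   s3  s4 
 * s3   s3  s3 
   s4   s4  s4 
(> = start, * = accepting)

start=s0 accept=s3 s0-a->s4 s0-b->s1 s1-a->s4 s1-b->s2 s2-a->s3 s2-b->s4 s3-a->s3 s3-b->s3 s4-a->s4 s4-b->s4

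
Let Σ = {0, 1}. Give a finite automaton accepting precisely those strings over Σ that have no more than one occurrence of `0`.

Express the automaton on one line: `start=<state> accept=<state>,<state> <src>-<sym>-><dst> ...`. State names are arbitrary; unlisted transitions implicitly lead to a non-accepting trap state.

start=q0 accept=q0,q1 q0-0->q1 q0-1->q0 q1-0->q2 q1-1->q1 q2-0->q2 q2-1->q2

Only the number of `0`s matters, and only up to 2. Make a chain q0 → q1 → q2 advanced by each `0` (with q2 absorbing); every other symbol self-loops. The accepting set is {q0, q1}.
With 3 states:
        0   1  
>* q0   q1  q0 
 * q1   q2  q1 
   q2   q2  q2 
(> = start, * = accepting)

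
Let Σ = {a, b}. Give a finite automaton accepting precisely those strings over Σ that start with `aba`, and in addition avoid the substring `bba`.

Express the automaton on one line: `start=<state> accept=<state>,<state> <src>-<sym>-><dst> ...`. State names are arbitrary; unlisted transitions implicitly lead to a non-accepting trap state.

start=S0 accept=S4,S5,S6 S0-a->S1 S0-b->S2 S1-a->S2 S1-b->S3 S2-a->S2 S2-b->S2 S3-a->S4 S3-b->S2 S4-a->S4 S4-b->S5 S5-a->S4 S5-b->S6 S6-a->S2 S6-b->S6

Build one automaton per condition and run them in lockstep. The first has 5 states tracking whether the input so far still matches the prefix `aba`; the second has 4 states tracking partial matches of the forbidden pattern `bba`. A product state is a pair (one from each), accepting exactly when both do. Equivalent product states are then merged.
A 7-state machine:
        a   b  
>  S0   S1  S2 
   S1   S2  S3 
   S2   S2  S2 
   S3   S4  S2 
 * S4   S4  S5 
 * S5   S4  S6 
 * S6   S2  S6 
(> = start, * = accepting)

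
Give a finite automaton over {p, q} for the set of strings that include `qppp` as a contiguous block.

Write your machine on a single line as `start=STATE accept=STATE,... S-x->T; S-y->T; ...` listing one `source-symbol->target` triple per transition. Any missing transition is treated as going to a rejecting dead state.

States S0..S3 record the length of the longest prefix of `qppp` that matches the current input suffix. Reaching S4 means `qppp` has been seen, and we stay there forever. Accept from S4.
        p   q  
>  S0   S0  S1 
   S1   S2  S1 
   S2   S3  S1 
   S3   S4  S1 
 * S4   S4  S4 
(> = start, * = accepting)

start=S0; accept=S4; S0-p->S0; S0-q->S1; S1-p->S2; S1-q->S1; S2-p->S3; S2-q->S1; S3-p->S4; S3-q->S1; S4-p->S4; S4-q->S4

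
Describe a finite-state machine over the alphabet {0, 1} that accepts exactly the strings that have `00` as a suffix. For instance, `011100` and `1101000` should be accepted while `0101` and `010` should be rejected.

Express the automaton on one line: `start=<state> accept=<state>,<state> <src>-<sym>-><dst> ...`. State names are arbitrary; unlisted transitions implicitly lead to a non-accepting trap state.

Let each state record the length of the longest suffix of the input read so far that is also a prefix of `00`. q1 means the last symbol is `0`; q2 means the last 2 symbols are `00`. Accept only at q2, where the string currently ends in `00`.
        0   1  
>  q0   q1  q0 
   q1   q2  q0 
 * q2   q2  q0 
(> = start, * = accepting)

start=q0 accept=q2 q0-0->q1 q0-1->q0 q1-0->q2 q1-1->q0 q2-0->q2 q2-1->q0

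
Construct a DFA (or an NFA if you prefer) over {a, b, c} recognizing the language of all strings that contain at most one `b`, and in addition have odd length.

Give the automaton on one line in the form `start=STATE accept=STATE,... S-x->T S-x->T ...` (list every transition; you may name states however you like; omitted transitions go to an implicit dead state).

Build one automaton per condition and run them in lockstep. One (3 states) tracks the count of `b`s, saturating at 2; the other (2 states) tracks the input length modulo 2. Each combined state is a pair, one component from each; accept when both components accept.
6 states suffice.
        a   b   c  
>  s0   s1  s2  s1 
 * s1   s0  s3  s0 
 * s2   s3  s4  s3 
   s3   s2  s5  s2 
   s4   s5  s5  s5 
   s5   s4  s4  s4 
(> = start, * = accepting)

start=s0 accept=s1,s2 s0-a->s1 s0-b->s2 s0-c->s1 s1-a->s0 s1-b->s3 s1-c->s0 s2-a->s3 s2-b->s4 s2-c->s3 s3-a->s2 s3-b->s5 s3-c->s2 s4-a->s5 s4-b->s5 s4-c->s5 s5-a->s4 s5-b->s4 s5-c->s4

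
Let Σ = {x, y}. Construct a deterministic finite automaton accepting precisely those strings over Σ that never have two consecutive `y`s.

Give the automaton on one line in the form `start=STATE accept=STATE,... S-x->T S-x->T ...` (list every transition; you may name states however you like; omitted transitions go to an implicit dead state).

start=A accept=A,B A-x->A A-y->B B-x->A B-y->C C-x->C C-y->C

This is the complement of 'contains `yy`'. Use the same substring-matching states — A through C holding how much of `yy` has just been matched — but flip the accepting set: everything except the trap C accepts.
With 3 states:
       x  y 
>* A   A  B 
 * B   A  C 
   C   C  C 
(> = start, * = accepting)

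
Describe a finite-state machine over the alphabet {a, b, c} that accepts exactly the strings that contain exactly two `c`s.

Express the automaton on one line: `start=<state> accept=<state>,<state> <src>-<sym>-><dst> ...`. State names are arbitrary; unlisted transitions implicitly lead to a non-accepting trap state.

start=q0 accept=q2 q0-a->q0 q0-b->q0 q0-c->q1 q1-a->q1 q1-b->q1 q1-c->q2 q2-a->q2 q2-b->q2 q2-c->q3 q3-a->q3 q3-b->q3 q3-c->q3

Count `c`s, saturating at 3: states q0 through q2 mean 0 through 2 `c`s seen; q3 means more than 2. Each `c` increments (capped at q3); other symbols loop. Accept from {q2}.
With 4 states:
        a   b   c  
>  q0   q0  q0  q1 
   q1   q1  q1  q2 
 * q2   q2  q2  q3 
   q3   q3  q3  q3 
(> = start, * = accepting)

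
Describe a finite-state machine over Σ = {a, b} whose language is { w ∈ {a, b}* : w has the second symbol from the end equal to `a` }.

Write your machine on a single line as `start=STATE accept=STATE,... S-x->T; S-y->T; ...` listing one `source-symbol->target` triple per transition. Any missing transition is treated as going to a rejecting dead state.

A DFA must remember the last 2 symbols (since which symbol is second-to-last isn't known until the input ends). Use one state per possible window of the last ≤2 symbols; accept from those whose window starts with `a`.
A 7-state machine:
        a   b  
>  S0   S1  S2 
   S1   S3  S4 
   S2   S5  S6 
 * S3   S3  S4 
 * S4   S5  S6 
   S5   S3  S4 
   S6   S5  S6 
(> = start, * = accepting)

start=S0; accept=S3,S4; S0-a->S1; S0-b->S2; S1-a->S3; S1-b->S4; S2-a->S5; S2-b->S6; S3-a->S3; S3-b->S4; S4-a->S5; S4-b->S6; S5-a->S3; S5-b->S4; S6-a->S5; S6-b->S6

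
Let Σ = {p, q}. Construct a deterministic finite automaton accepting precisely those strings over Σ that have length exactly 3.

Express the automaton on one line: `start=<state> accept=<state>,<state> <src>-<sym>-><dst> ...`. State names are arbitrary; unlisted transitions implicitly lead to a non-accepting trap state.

start=S0 accept=S3 S0-p->S1 S0-q->S1 S1-p->S2 S1-q->S2 S2-p->S3 S2-q->S3 S3-p->S4 S3-q->S4 S4-p->S4 S4-q->S4

Count input length up to 4: every symbol moves from S0 toward S4, which means 'more than 3' and absorbs. Accept from {S3}.
With 5 states:
        p   q  
>  S0   S1  S1 
   S1   S2  S2 
   S2   S3  S3 
 * S3   S4  S4 
   S4   S4  S4 
(> = start, * = accepting)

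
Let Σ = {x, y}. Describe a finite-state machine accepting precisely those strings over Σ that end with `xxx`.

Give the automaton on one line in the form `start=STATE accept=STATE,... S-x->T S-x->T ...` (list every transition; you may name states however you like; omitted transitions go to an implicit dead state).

Let each state record the length of the longest suffix of the input read so far that is also a prefix of `xxx`. B means the last symbol is `x`; C means the last 2 symbols are `xx`; D means the last 3 symbols are `xxx`. Accept only at D, where the string currently ends in `xxx`.
A 4-state machine:
       x  y 
>  A   B  A 
   B   C  A 
   C   D  A 
 * D   D  A 
(> = start, * = accepting)

start=A accept=D A-x->B A-y->A B-x->C B-y->A C-x->D C-y->A D-x->D D-y->A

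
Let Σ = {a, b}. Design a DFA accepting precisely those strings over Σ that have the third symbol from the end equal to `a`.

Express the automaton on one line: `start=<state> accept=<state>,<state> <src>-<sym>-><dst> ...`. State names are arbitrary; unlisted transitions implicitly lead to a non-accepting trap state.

Because acceptance depends on a position counted from the end, the machine has to buffer the most recent 3 symbols. Make each state the string of the last up-to-3 symbols read; on input `x` shift the window left and append `x`. Accept when the buffered window has length 3 and begins with `a`.
15 states suffice.
          a    b  
>  S0     S1   S2 
   S1     S3   S4 
   S2     S5   S6 
   S3     S7   S8 
   S4     S9  S10 
   S5    S11  S12 
   S6    S13  S14 
 * S7     S7   S8 
 * S8     S9  S10 
 * S9    S11  S12 
 * S10   S13  S14 
   S11    S7   S8 
   S12    S9  S10 
   S13   S11  S12 
   S14   S13  S14 
(> = start, * = accepting)

start=S0 accept=S7,S8,S9,S10 S0-a->S1 S0-b->S2 S1-a->S3 S1-b->S4 S2-a->S5 S2-b->S6 S3-a->S7 S3-b->S8 S4-a->S9 S4-b->S10 S5-a->S11 S5-b->S12 S6-a->S13 S6-b->S14 S7-a->S7 S7-b->S8 S8-a->S9 S8-b->S10 S9-a->S11 S9-b->S12 S10-a->S13 S10-b->S14 S11-a->S7 S11-b->S8 S12-a->S9 S12-b->S10 S13-a->S11 S13-b->S12 S14-a->S13 S14-b->S14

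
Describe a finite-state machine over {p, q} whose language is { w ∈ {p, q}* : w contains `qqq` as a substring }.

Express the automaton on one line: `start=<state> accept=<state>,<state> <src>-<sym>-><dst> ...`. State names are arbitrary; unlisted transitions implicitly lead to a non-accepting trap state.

start=S0 accept=S3 S0-p->S0 S0-q->S1 S1-p->S0 S1-q->S2 S2-p->S0 S2-q->S3 S3-p->S3 S3-q->S3

Track how much of `qqq` has been matched so far: state S0 is no progress, S3 is the absorbing accept state reached once `qqq` has occurred. Intermediate states record partial matches; on a mismatch, fall back to the longest reusable overlap.
A 4-state machine:
        p   q  
>  S0   S0  S1 
   S1   S0  S2 
   S2   S0  S3 
 * S3   S3  S3 
(> = start, * = accepting)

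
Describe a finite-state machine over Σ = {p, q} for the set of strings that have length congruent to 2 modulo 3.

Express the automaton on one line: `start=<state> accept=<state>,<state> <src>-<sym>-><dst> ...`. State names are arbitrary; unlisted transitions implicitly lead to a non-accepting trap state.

Count input length modulo 3: every symbol advances one step around the cycle A → B → C → A. Accept at C.
A 3-state machine:
       p  q 
>  A   B  B 
   B   C  C 
 * C   A  A 
(> = start, * = accepting)

start=A accept=C A-p->B A-q->B B-p->C B-q->C C-p->A C-q->A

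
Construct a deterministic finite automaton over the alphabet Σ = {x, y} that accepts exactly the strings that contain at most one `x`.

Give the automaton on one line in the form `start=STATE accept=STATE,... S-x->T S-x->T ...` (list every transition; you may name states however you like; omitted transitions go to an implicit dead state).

start=S0 accept=S0,S1 S0-x->S1 S0-y->S0 S1-x->S2 S1-y->S1 S2-x->S2 S2-y->S2

Count `x`s, saturating at 2: state S0 means no `x` yet, S1 means one `x` seen, S2 means more than one. Each `x` increments (capped at S2); other symbols loop. Accept from {S0, S1}.
A 3-state machine:
        x   y  
>* S0   S1  S0 
 * S1   S2  S1 
   S2   S2  S2 
(> = start, * = accepting)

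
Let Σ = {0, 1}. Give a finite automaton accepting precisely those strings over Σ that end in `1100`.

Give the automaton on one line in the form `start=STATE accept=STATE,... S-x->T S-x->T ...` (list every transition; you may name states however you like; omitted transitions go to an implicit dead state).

start=q0 accept=q4 q0-0->q0 q0-1->q1 q1-0->q0 q1-1->q2 q2-0->q3 q2-1->q2 q3-0->q4 q3-1->q1 q4-0->q0 q4-1->q1

Remember how much of `1100` the current input suffix matches. State q0 means no match yet; q1 means the last symbol is `1`; q2 means the last 2 symbols are `11`; q3 means the last 3 symbols are `110`; q4 means the last 4 symbols are `1100`. Only q4 accepts. On a mismatch, fall back to the longest proper suffix that is still a prefix of `1100`.
5 states suffice.
        0   1  
>  q0   q0  q1 
   q1   q0  q2 
   q2   q3  q2 
   q3   q4  q1 
 * q4   q0  q1 
(> = start, * = accepting)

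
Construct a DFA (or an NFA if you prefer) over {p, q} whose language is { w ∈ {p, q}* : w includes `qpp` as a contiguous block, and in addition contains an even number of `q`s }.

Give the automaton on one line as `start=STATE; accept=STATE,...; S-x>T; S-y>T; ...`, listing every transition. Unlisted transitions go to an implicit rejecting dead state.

start=s0; accept=s6; s0-p>s0; s0-q>s1; s1-p>s2; s1-q>s3; s2-p>s4; s2-q>s3; s3-p>s5; s3-q>s1; s4-p>s4; s4-q>s6; s5-p>s6; s5-q>s1; s6-p>s6; s6-q>s4

Handle the two conditions separately and then intersect. One (4 states) tracks whether and how much of `qpp` has been seen; the other (2 states) tracks the count of `q`s modulo 2. Each combined state is a pair, one component from each; accept when both components accept.
        p   q  
>  s0   s0  s1 
   s1   s2  s3 
   s2   s4  s3 
   s3   s5  s1 
   s4   s4  s6 
   s5   s6  s1 
 * s6   s6  s4 
(> = start, * = accepting)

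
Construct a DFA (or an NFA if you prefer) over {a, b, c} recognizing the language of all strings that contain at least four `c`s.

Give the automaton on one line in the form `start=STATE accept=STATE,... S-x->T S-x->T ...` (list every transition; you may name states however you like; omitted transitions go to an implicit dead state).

start=s0 accept=s4,s5 s0-a->s0 s0-b->s0 s0-c->s1 s1-a->s1 s1-b->s1 s1-c->s2 s2-a->s2 s2-b->s2 s2-c->s3 s3-a->s3 s3-b->s3 s3-c->s4 s4-a->s4 s4-b->s4 s4-c->s5 s5-a->s5 s5-b->s5 s5-c->s5

Only the number of `c`s matters, and only up to 5. Make a chain s0 → s1 → s2 → s3 → s4 → s5 advanced by each `c` (with s5 absorbing); every other symbol self-loops. The accepting set is {s4, s5}.
6 states suffice.
        a   b   c  
>  s0   s0  s0  s1 
   s1   s1  s1  s2 
   s2   s2  s2  s3 
   s3   s3  s3  s4 
 * s4   s4  s4  s5 
 * s5   s5  s5  s5 
(> = start, * = accepting)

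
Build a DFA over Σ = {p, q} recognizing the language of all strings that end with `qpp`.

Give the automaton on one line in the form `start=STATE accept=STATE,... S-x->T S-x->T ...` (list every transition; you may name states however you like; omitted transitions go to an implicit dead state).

start=A accept=D A-p->A A-q->B B-p->C B-q->B C-p->D C-q->B D-p->A D-q->B

Let each state record the length of the longest suffix of the input read so far that is also a prefix of `qpp`. B means the last symbol is `q`; C means the last 2 symbols are `qp`; D means the last 3 symbols are `qpp`. Accept only at D, where the string currently ends in `qpp`.
4 states suffice.
       p  q 
>  A   A  B 
   B   C  B 
   C   D  B 
 * D   A  B 
(> = start, * = accepting)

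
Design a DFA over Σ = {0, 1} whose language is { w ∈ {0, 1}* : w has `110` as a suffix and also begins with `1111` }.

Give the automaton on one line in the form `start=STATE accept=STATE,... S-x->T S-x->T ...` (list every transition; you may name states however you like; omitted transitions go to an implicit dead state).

start=s0 accept=s6 s0-0->s1 s0-1->s2 s1-0->s1 s1-1->s1 s2-0->s1 s2-1->s3 s3-0->s1 s3-1->s4 s4-0->s1 s4-1->s5 s5-0->s6 s5-1->s5 s6-0->s7 s6-1->s8 s7-0->s7 s7-1->s8 s8-0->s7 s8-1->s5

Build one automaton per condition and run them in lockstep. The first has 4 states tracking how much of the suffix `110` has currently been matched; the second has 6 states tracking whether the input so far still matches the prefix `1111`. A product state is a pair (one from each), accepting exactly when both do. Minimizing collapses redundant product states.
        0   1  
>  s0   s1  s2 
   s1   s1  s1 
   s2   s1  s3 
   s3   s1  s4 
   s4   s1  s5 
   s5   s6  s5 
 * s6   s7  s8 
   s7   s7  s8 
   s8   s7  s5 
(> = start, * = accepting)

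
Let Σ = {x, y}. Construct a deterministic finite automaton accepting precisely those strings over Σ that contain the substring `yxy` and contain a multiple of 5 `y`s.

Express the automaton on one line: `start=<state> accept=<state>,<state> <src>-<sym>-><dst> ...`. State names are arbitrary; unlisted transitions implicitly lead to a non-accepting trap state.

start=q0 accept=q16 q0-x->q0 q0-y->q1 q1-x->q2 q1-y->q3 q2-x->q4 q2-y->q5 q3-x->q6 q3-y->q7 q4-x->q4 q4-y->q3 q5-x->q5 q5-y->q8 q6-x->q9 q6-y->q8 q7-x->q10 q7-y->q11 q8-x->q8 q8-y->q12 q9-x->q9 q9-y->q7 q10-x->q13 q10-y->q12 q11-x->q14 q11-y->q15 q12-x->q12 q12-y->q16 q13-x->q13 q13-y->q11 q14-x->q17 q14-y->q16 q15-x->q18 q15-y->q1 q16-x->q16 q16-y->q19 q17-x->q17 q17-y->q15 q18-x->q0 q18-y->q19 q19-x->q19 q19-y->q5

Build one automaton per condition and run them in lockstep. One (4 states) tracks whether and how much of `yxy` has been seen; the other (5 states) tracks the count of `y`s modulo 5. Each combined state is a pair, one component from each; accept when both components accept.
A 20-state machine:
          x    y  
>  q0     q0   q1 
   q1     q2   q3 
   q2     q4   q5 
   q3     q6   q7 
   q4     q4   q3 
   q5     q5   q8 
   q6     q9   q8 
   q7    q10  q11 
   q8     q8  q12 
   q9     q9   q7 
   q10   q13  q12 
   q11   q14  q15 
   q12   q12  q16 
   q13   q13  q11 
   q14   q17  q16 
   q15   q18   q1 
 * q16   q16  q19 
   q17   q17  q15 
   q18    q0  q19 
   q19   q19   q5 
(> = start, * = accepting)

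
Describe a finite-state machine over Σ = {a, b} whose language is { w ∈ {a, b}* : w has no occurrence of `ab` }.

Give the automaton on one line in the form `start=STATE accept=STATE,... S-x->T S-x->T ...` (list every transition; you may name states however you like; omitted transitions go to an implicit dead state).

Track partial matches of the forbidden pattern `ab`. State q2 is a dead state reached once `ab` has occurred; every other state accepts. q0 means no part of `ab` is currently matched.
        a   b  
>* q0   q1  q0 
 * q1   q1  q2 
   q2   q2  q2 
(> = start, * = accepting)

start=q0 accept=q0,q1 q0-a->q1 q0-b->q0 q1-a->q1 q1-b->q2 q2-a->q2 q2-b->q2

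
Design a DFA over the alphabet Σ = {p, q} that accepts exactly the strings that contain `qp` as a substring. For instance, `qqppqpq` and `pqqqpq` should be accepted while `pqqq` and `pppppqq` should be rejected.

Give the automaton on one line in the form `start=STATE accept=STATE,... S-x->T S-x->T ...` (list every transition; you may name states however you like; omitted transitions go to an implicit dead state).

Track how much of `qp` has been matched so far: state A is no progress, C is the absorbing accept state reached once `qp` has occurred. Intermediate states record partial matches; on a mismatch, fall back to the longest reusable overlap.
       p  q 
>  A   A  B 
   B   C  B 
 * C   C  C 
(> = start, * = accepting)

start=A accept=C A-p->A A-q->B B-p->C B-q->B C-p->C C-q->C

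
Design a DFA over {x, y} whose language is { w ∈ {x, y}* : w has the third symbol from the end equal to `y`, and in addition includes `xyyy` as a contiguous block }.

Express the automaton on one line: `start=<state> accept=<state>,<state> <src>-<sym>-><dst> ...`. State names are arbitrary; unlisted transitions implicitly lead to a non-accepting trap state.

Build one automaton per condition and run them in lockstep. The first has 15 states tracking the last 3 symbols read; the second has 5 states tracking whether and how much of `xyyy` has been seen. A product state is a pair (one from each), accepting exactly when both do. Minimizing collapses redundant product states.
12 states suffice.
          x    y  
>  q0     q1   q0 
   q1     q1   q2 
   q2     q1   q3 
   q3     q1   q4 
 * q4     q5   q4 
 * q5     q6   q7 
 * q6     q8   q9 
 * q7    q10  q11 
   q8     q8   q9 
   q9    q10  q11 
   q10    q6   q7 
   q11    q5   q4 
(> = start, * = accepting)

start=q0 accept=q4,q5,q6,q7 q0-x->q1 q0-y->q0 q1-x->q1 q1-y->q2 q2-x->q1 q2-y->q3 q3-x->q1 q3-y->q4 q4-x->q5 q4-y->q4 q5-x->q6 q5-y->q7 q6-x->q8 q6-y->q9 q7-x->q10 q7-y->q11 q8-x->q8 q8-y->q9 q9-x->q10 q9-y->q11 q10-x->q6 q10-y->q7 q11-x->q5 q11-y->q4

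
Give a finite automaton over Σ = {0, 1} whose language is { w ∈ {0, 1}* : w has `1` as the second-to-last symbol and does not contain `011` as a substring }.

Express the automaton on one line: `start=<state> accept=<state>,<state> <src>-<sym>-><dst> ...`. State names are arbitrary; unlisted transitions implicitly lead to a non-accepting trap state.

Run two small machines in parallel and take their product. One (7 states) tracks the last 2 symbols read; the other (4 states) tracks partial matches of the forbidden pattern `011`. Each combined state is a pair, one component from each; accept when both components accept. Equivalent product states are then merged.
       0  1 
>  A   B  C 
   B   B  D 
   C   E  F 
   D   E  G 
 * E   B  D 
 * F   E  F 
   G   G  G 
(> = start, * = accepting)

start=A accept=E,F A-0->B A-1->C B-0->B B-1->D C-0->E C-1->F D-0->E D-1->G E-0->B E-1->D F-0->E F-1->F G-0->G G-1->G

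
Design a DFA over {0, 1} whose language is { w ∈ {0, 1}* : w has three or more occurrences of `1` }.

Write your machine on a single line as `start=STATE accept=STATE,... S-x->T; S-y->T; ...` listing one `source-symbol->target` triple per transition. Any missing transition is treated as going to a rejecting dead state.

Only the number of `1`s matters, and only up to 4. Make a chain q0 → q1 → q2 → q3 → q4 advanced by each `1` (with q4 absorbing); every other symbol self-loops. The accepting set is {q3, q4}.
A 5-state machine:
        0   1  
>  q0   q0  q1 
   q1   q1  q2 
   q2   q2  q3 
 * q3   q3  q4 
 * q4   q4  q4 
(> = start, * = accepting)

start=q0; accept=q3,q4; q0-0->q0; q0-1->q1; q1-0->q1; q1-1->q2; q2-0->q2; q2-1->q3; q3-0->q3; q3-1->q4; q4-0->q4; q4-1->q4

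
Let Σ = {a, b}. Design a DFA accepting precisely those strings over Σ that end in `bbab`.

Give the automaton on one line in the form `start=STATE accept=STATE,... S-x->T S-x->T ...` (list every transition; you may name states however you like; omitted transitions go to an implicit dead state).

start=S0 accept=S4 S0-a->S0 S0-b->S1 S1-a->S0 S1-b->S2 S2-a->S3 S2-b->S2 S3-a->S0 S3-b->S4 S4-a->S0 S4-b->S2

Let each state record the length of the longest suffix of the input read so far that is also a prefix of `bbab`. S1 means the last symbol is `b`; S2 means the last 2 symbols are `bb`; S3 means the last 3 symbols are `bba`; S4 means the last 4 symbols are `bbab`. Accept only at S4, where the string currently ends in `bbab`.
        a   b  
>  S0   S0  S1 
   S1   S0  S2 
   S2   S3  S2 
   S3   S0  S4 
 * S4   S0  S2 
(> = start, * = accepting)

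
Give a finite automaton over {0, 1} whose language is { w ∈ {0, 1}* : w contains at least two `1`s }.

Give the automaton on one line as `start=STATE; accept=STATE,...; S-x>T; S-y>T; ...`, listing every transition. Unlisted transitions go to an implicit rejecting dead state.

start=s0; accept=s2,s3; s0-0>s0; s0-1>s1; s1-0>s1; s1-1>s2; s2-0>s2; s2-1>s3; s3-0>s3; s3-1>s3

Only the number of `1`s matters, and only up to 3. Make a chain s0 → s1 → s2 → s3 advanced by each `1` (with s3 absorbing); every other symbol self-loops. The accepting set is {s2, s3}.
        0   1  
>  s0   s0  s1 
   s1   s1  s2 
 * s2   s2  s3 
 * s3   s3  s3 
(> = start, * = accepting)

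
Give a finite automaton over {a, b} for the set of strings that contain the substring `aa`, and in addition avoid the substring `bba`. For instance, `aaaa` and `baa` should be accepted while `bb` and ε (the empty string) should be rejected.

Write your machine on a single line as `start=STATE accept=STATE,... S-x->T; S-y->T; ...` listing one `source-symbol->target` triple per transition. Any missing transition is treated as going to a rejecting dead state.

Run two small machines in parallel and take their product. The first has 3 states tracking whether and how much of `aa` has been seen; the second has 4 states tracking partial matches of the forbidden pattern `bba`. A product state is a pair (one from each), accepting exactly when both do. Minimizing collapses redundant product states.
        a   b  
>  q0   q1  q2 
   q1   q3  q2 
   q2   q1  q4 
 * q3   q3  q5 
   q4   q4  q4 
 * q5   q3  q6 
 * q6   q4  q6 
(> = start, * = accepting)

start=q0; accept=q3,q5,q6; q0-a->q1; q0-b->q2; q1-a->q3; q1-b->q2; q2-a->q1; q2-b->q4; q3-a->q3; q3-b->q5; q4-a->q4; q4-b->q4; q5-a->q3; q5-b->q6; q6-a->q4; q6-b->q6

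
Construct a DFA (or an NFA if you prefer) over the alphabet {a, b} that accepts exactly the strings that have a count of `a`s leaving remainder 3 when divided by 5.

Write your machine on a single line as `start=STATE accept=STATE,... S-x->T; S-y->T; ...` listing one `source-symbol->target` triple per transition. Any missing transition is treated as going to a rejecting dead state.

start=q0; accept=q3; q0-a->q1; q0-b->q0; q1-a->q2; q1-b->q1; q2-a->q3; q2-b->q2; q3-a->q4; q3-b->q3; q4-a->q0; q4-b->q4

The only thing that matters is how many `a`s have appeared, reduced mod 5. Use one state per residue: q0 for 0, …, q4 for 4. Reading `a` moves to the next residue; anything else stays put. q3 is accepting.
5 states suffice.
        a   b  
>  q0   q1  q0 
   q1   q2  q1 
   q2   q3  q2 
 * q3   q4  q3 
   q4   q0  q4 
(> = start, * = accepting)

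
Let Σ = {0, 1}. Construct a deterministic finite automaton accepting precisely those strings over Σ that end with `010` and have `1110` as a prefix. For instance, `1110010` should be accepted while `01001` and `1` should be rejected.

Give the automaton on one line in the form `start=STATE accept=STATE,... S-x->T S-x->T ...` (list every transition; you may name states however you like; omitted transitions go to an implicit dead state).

Build one automaton per condition and run them in lockstep. One (4 states) tracks how much of the suffix `010` has currently been matched; the other (6 states) tracks whether the input so far still matches the prefix `1110`. Each combined state is a pair, one component from each; accept when both components accept. After merging equivalent states the machine shrinks.
With 9 states:
       0  1 
>  A   B  C 
   B   B  B 
   C   B  D 
   D   B  E 
   E   F  B 
   F   F  G 
   G   H  I 
 * H   F  G 
   I   F  I 
(> = start, * = accepting)

start=A accept=H A-0->B A-1->C B-0->B B-1->B C-0->B C-1->D D-0->B D-1->E E-0->F E-1->B F-0->F F-1->G G-0->H G-1->I H-0->F H-1->G I-0->F I-1->I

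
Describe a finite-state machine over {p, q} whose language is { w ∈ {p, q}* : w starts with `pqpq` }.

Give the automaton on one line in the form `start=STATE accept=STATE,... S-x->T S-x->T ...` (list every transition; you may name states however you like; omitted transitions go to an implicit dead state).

Walk along `pqpq` while the input agrees: from A take `p` to B, and so on. Any deviation drops to the rejecting sink F. Once E is reached the prefix is confirmed and every continuation is accepted.
       p  q 
>  A   B  F 
   B   F  C 
   C   D  F 
   D   F  E 
 * E   E  E 
   F   F  F 
(> = start, * = accepting)

start=A accept=E A-p->B A-q->F B-p->F B-q->C C-p->D C-q->F D-p->F D-q->E E-p->E E-q->E F-p->F F-q->F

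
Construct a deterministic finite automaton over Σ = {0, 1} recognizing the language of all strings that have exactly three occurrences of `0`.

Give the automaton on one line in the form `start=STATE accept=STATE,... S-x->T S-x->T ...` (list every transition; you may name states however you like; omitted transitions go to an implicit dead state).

start=A accept=D A-0->B A-1->A B-0->C B-1->B C-0->D C-1->C D-0->E D-1->D E-0->E E-1->E

Only the number of `0`s matters, and only up to 4. Make a chain A → B → C → D → E advanced by each `0` (with E absorbing); every other symbol self-loops. The accepting set is {D}.
A 5-state machine:
       0  1 
>  A   B  A 
   B   C  B 
   C   D  C 
 * D   E  D 
   E   E  E 
(> = start, * = accepting)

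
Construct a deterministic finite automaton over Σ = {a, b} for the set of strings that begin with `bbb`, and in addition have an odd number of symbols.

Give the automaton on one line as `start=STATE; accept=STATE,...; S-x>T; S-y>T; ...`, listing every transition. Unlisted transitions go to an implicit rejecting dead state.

Build one automaton per condition and run them in lockstep. The first has 5 states tracking whether the input so far still matches the prefix `bbb`; the second has 2 states tracking the input length modulo 2. A product state is a pair (one from each), accepting exactly when both do. Equivalent product states are then merged.
6 states suffice.
        a   b  
>  q0   q1  q2 
   q1   q1  q1 
   q2   q1  q3 
   q3   q1  q4 
 * q4   q5  q5 
   q5   q4  q4 
(> = start, * = accepting)

start=q0; accept=q4; q0-a>q1; q0-b>q2; q1-a>q1; q1-b>q1; q2-a>q1; q2-b>q3; q3-a>q1; q3-b>q4; q4-a>q5; q4-b>q5; q5-a>q4; q5-b>q4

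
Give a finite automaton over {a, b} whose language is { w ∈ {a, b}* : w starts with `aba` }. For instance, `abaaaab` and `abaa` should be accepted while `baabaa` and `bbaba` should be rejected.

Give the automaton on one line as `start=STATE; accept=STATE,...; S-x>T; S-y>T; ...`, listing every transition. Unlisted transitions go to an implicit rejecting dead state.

start=q0; accept=q3; q0-a>q1; q0-b>q4; q1-a>q4; q1-b>q2; q2-a>q3; q2-b>q4; q3-a>q3; q3-b>q3; q4-a>q4; q4-b>q4

Check the first 3 symbols one by one: q0 through q2 record how many have matched `aba` so far; any wrong symbol goes to the dead state q4. After all 3 match we enter the accepting sink q3.
With 5 states:
        a   b  
>  q0   q1  q4 
   q1   q4  q2 
   q2   q3  q4 
 * q3   q3  q3 
   q4   q4  q4 
(> = start, * = accepting)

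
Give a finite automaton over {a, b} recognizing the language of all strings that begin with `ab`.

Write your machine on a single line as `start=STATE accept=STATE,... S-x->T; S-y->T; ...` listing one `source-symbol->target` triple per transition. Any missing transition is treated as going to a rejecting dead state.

start=q0; accept=q2; q0-a->q1; q0-b->q3; q1-a->q3; q1-b->q2; q2-a->q2; q2-b->q2; q3-a->q3; q3-b->q3

Walk along `ab` while the input agrees: from q0 take `a` to q1, and so on. Any deviation drops to the rejecting sink q3. Once q2 is reached the prefix is confirmed and every continuation is accepted.
With 4 states:
        a   b  
>  q0   q1  q3 
   q1   q3  q2 
 * q2   q2  q2 
   q3   q3  q3 
(> = start, * = accepting)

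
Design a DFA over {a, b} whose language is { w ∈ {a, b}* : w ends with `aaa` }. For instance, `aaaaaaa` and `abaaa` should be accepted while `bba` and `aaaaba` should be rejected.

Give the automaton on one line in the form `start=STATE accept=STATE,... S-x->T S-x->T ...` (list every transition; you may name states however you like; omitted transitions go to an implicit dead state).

Let each state record the length of the longest suffix of the input read so far that is also a prefix of `aaa`. s1 means the last symbol is `a`; s2 means the last 2 symbols are `aa`; s3 means the last 3 symbols are `aaa`. Accept only at s3, where the string currently ends in `aaa`.
4 states suffice.
        a   b  
>  s0   s1  s0 
   s1   s2  s0 
   s2   s3  s0 
 * s3   s3  s0 
(> = start, * = accepting)

start=s0 accept=s3 s0-a->s1 s0-b->s0 s1-a->s2 s1-b->s0 s2-a->s3 s2-b->s0 s3-a->s3 s3-b->s0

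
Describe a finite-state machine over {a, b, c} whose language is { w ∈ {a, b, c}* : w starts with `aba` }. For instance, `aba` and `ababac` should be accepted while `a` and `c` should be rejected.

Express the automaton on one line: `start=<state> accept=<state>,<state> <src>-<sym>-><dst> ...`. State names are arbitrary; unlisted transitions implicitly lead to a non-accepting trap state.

start=S0 accept=S3 S0-a->S1 S0-b->S4 S0-c->S4 S1-a->S4 S1-b->S2 S1-c->S4 S2-a->S3 S2-b->S4 S2-c->S4 S3-a->S3 S3-b->S3 S3-c->S3 S4-a->S4 S4-b->S4 S4-c->S4

Walk along `aba` while the input agrees: from S0 take `a` to S1, and so on. Any deviation drops to the rejecting sink S4. Once S3 is reached the prefix is confirmed and every continuation is accepted.
A 5-state machine:
        a   b   c  
>  S0   S1  S4  S4 
   S1   S4  S2  S4 
   S2   S3  S4  S4 
 * S3   S3  S3  S3 
   S4   S4  S4  S4 
(> = start, * = accepting)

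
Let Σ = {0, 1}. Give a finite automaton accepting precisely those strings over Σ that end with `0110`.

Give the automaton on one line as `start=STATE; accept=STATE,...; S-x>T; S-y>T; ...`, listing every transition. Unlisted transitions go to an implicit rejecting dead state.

start=q0; accept=q4; q0-0>q1; q0-1>q0; q1-0>q1; q1-1>q2; q2-0>q1; q2-1>q3; q3-0>q4; q3-1>q0; q4-0>q1; q4-1>q2

Let each state record the length of the longest suffix of the input read so far that is also a prefix of `0110`. q1 means the last symbol is `0`; q2 means the last 2 symbols are `01`; q3 means the last 3 symbols are `011`; q4 means the last 4 symbols are `0110`. Accept only at q4, where the string currently ends in `0110`.
5 states suffice.
        0   1  
>  q0   q1  q0 
   q1   q1  q2 
   q2   q1  q3 
   q3   q4  q0 
 * q4   q1  q2 
(> = start, * = accepting)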